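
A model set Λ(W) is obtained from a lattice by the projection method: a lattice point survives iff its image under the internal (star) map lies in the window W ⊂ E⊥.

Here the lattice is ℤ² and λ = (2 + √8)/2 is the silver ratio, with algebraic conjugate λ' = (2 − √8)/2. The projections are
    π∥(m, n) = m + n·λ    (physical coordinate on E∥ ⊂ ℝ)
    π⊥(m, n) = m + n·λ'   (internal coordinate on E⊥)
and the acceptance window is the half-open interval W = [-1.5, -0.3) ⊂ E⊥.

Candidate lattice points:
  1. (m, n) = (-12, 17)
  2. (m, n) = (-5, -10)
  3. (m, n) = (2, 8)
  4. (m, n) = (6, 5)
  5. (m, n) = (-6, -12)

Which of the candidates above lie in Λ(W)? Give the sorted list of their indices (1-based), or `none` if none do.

2, 3, 5

Compute λ' = (2−√8)/2 = -0.41421, so π⊥(m,n) = m -0.41421·n.
candidate 1: (m,n)=(-12,17) → π∥ = -12+17·λ ≈ 29.04163, π⊥ = -12+17·λ' ≈ -19.04163 ∉ [-1.5, -0.3) ⇒ out
candidate 2: (m,n)=(-5,-10) → π∥ = -5-10·λ ≈ -29.14214, π⊥ = -5-10·λ' ≈ -0.85786 ∈ [-1.5, -0.3) ⇒ IN Λ
candidate 3: (m,n)=(2,8) → π∥ = 2+8·λ ≈ 21.31371, π⊥ = 2+8·λ' ≈ -1.31371 ∈ [-1.5, -0.3) ⇒ IN Λ
candidate 4: (m,n)=(6,5) → π∥ = 6+5·λ ≈ 18.07107, π⊥ = 6+5·λ' ≈ 3.92893 ∉ [-1.5, -0.3) ⇒ out
candidate 5: (m,n)=(-6,-12) → π∥ = -6-12·λ ≈ -34.97056, π⊥ = -6-12·λ' ≈ -1.02944 ∈ [-1.5, -0.3) ⇒ IN Λ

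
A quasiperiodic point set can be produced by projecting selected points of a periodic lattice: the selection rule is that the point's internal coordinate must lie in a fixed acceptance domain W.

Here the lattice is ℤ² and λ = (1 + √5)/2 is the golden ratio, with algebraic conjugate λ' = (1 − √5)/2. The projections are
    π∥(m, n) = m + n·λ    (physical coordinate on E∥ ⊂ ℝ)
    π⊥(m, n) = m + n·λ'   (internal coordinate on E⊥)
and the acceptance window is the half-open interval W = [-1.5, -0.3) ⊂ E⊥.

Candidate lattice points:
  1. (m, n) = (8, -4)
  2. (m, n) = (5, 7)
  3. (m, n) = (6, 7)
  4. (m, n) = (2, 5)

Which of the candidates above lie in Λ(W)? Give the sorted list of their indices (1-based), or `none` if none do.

4

Compute λ' = (1−√5)/2 = -0.6180, so π⊥(m,n) = m -0.6180·n.
[1] lift (8,-4): star map gives 10.4721; window check -1.5 ≤ 10.4721 < -0.3 is false → out
[2] lift (5,7): star map gives 0.6738; window check -1.5 ≤ 0.6738 < -0.3 is false → out
[3] lift (6,7): star map gives 1.6738; window check -1.5 ≤ 1.6738 < -0.3 is false → out
[4] lift (2,5): star map gives -1.0902; window check -1.5 ≤ -1.0902 < -0.3 is true → IN Λ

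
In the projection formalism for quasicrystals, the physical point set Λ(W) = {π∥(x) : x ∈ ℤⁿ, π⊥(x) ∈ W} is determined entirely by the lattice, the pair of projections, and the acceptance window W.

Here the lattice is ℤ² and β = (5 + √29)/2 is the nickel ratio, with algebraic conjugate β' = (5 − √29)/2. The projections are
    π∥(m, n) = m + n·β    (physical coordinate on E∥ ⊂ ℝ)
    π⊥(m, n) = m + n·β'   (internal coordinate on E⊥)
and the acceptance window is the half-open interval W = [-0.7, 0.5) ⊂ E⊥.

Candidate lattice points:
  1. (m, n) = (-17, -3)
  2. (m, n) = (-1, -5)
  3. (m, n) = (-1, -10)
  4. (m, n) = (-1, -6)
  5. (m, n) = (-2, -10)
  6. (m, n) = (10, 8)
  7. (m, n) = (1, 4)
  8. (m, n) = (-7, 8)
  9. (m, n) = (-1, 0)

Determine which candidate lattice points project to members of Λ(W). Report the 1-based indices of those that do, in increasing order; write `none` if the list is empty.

2, 4, 5, 7

β' = (5−√29)/2 ≈ -0.192582.
#1 (-17,-3): internal coord -17 + (-3)·β' = -16.422253; -16.422253 ∉ [-0.7, 0.5) → out
#2 (-1,-5): internal coord -1 + (-5)·β' = -0.037088; -0.037088 ∈ [-0.7, 0.5) → IN Λ
#3 (-1,-10): internal coord -1 + (-10)·β' = +0.925824; +0.925824 ∉ [-0.7, 0.5) → out
#4 (-1,-6): internal coord -1 + (-6)·β' = +0.155494; +0.155494 ∈ [-0.7, 0.5) → IN Λ
#5 (-2,-10): internal coord -2 + (-10)·β' = -0.074176; -0.074176 ∈ [-0.7, 0.5) → IN Λ
#6 (10,8): internal coord 10 + (8)·β' = +8.459341; +8.459341 ∉ [-0.7, 0.5) → out
#7 (1,4): internal coord 1 + (4)·β' = +0.229670; +0.229670 ∈ [-0.7, 0.5) → IN Λ
#8 (-7,8): internal coord -7 + (8)·β' = -8.540659; -8.540659 ∉ [-0.7, 0.5) → out
#9 (-1,0): internal coord -1 + (0)·β' = -1.000000; -1.000000 ∉ [-0.7, 0.5) → out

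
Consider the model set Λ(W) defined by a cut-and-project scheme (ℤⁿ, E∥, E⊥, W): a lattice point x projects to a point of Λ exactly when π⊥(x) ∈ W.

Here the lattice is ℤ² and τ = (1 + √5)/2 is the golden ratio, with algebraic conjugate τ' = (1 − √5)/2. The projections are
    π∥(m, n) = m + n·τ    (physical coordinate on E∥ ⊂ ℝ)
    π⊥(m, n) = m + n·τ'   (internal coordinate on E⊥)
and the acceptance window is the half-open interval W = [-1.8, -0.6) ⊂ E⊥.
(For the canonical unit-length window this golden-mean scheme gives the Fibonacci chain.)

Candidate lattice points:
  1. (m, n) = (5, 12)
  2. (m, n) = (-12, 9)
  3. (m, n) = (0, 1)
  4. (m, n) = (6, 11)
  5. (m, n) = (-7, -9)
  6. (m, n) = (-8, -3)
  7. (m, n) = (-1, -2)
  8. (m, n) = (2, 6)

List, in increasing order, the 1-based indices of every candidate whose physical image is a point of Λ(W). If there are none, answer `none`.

τ' = (1−√5)/2 ≈ -0.6180.
[1] lift (5,12): star map gives -2.4164; window check -1.8 ≤ -2.4164 < -0.6 is false → out
[2] lift (-12,9): star map gives -17.5623; window check -1.8 ≤ -17.5623 < -0.6 is false → out
[3] lift (0,1): star map gives -0.6180; window check -1.8 ≤ -0.6180 < -0.6 is true → IN Λ
[4] lift (6,11): star map gives -0.7984; window check -1.8 ≤ -0.7984 < -0.6 is true → IN Λ
[5] lift (-7,-9): star map gives -1.4377; window check -1.8 ≤ -1.4377 < -0.6 is true → IN Λ
[6] lift (-8,-3): star map gives -6.1459; window check -1.8 ≤ -6.1459 < -0.6 is false → out
[7] lift (-1,-2): star map gives 0.2361; window check -1.8 ≤ 0.2361 < -0.6 is false → out
[8] lift (2,6): star map gives -1.7082; window check -1.8 ≤ -1.7082 < -0.6 is true → IN Λ

3, 4, 5, 8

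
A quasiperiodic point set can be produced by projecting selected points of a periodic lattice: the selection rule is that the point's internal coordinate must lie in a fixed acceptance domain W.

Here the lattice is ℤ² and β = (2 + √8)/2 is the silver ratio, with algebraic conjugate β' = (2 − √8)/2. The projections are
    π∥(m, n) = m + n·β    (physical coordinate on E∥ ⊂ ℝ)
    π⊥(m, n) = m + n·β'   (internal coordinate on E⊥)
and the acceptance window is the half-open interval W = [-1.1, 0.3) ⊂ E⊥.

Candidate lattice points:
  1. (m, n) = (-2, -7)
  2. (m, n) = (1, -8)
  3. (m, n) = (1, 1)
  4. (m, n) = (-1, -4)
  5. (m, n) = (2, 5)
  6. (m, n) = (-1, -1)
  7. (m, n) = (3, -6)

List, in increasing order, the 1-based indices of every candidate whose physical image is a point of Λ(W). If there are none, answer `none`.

5, 6

Compute β' = (2−√8)/2 = -0.4142, so π⊥(m,n) = m -0.4142·n.
#1 (-2,-7): internal coord -2 + (-7)·β' = +0.8995; +0.8995 ∉ [-1.1, 0.3) → out
#2 (1,-8): internal coord 1 + (-8)·β' = +4.3137; +4.3137 ∉ [-1.1, 0.3) → out
#3 (1,1): internal coord 1 + (1)·β' = +0.5858; +0.5858 ∉ [-1.1, 0.3) → out
#4 (-1,-4): internal coord -1 + (-4)·β' = +0.6569; +0.6569 ∉ [-1.1, 0.3) → out
#5 (2,5): internal coord 2 + (5)·β' = -0.0711; -0.0711 ∈ [-1.1, 0.3) → IN Λ
#6 (-1,-1): internal coord -1 + (-1)·β' = -0.5858; -0.5858 ∈ [-1.1, 0.3) → IN Λ
#7 (3,-6): internal coord 3 + (-6)·β' = +5.4853; +5.4853 ∉ [-1.1, 0.3) → out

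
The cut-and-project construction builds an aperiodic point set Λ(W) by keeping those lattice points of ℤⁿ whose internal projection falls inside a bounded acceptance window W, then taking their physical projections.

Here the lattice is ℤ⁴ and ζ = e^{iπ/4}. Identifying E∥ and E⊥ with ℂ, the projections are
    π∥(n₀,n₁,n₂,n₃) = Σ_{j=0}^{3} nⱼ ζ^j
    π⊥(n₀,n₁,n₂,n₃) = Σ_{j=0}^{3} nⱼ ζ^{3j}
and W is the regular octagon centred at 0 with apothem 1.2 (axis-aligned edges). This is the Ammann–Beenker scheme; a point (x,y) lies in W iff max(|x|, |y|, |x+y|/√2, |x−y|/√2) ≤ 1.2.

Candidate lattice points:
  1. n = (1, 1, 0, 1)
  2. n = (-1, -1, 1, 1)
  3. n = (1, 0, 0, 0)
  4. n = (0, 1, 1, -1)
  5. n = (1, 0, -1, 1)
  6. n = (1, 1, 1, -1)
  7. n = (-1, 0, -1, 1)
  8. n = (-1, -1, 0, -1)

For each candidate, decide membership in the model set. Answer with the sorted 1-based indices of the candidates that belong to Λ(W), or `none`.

2, 3, 6

With ζ = e^{iπ/4} the internal vectors are ζ^0,ζ^3,ζ^6,ζ^9.
candidate 1: n = (1, 1, 0, 1) → π⊥ ≈ (+1.000000, +1.414214); max(|x|,|y|,|x±y|/√2) = 1.707107 > 1.2 ⇒ ∉ W
candidate 2: n = (-1, -1, 1, 1) → π⊥ ≈ (+0.414214, -1.000000); max(|x|,|y|,|x±y|/√2) = 1.000000 ≤ 1.2 ⇒ ∈ W
candidate 3: n = (1, 0, 0, 0) → π⊥ ≈ (+1.000000, +0.000000); max(|x|,|y|,|x±y|/√2) = 1.000000 ≤ 1.2 ⇒ ∈ W
candidate 4: n = (0, 1, 1, -1) → π⊥ ≈ (-1.414214, -1.000000); max(|x|,|y|,|x±y|/√2) = 1.707107 > 1.2 ⇒ ∉ W
candidate 5: n = (1, 0, -1, 1) → π⊥ ≈ (+1.707107, +1.707107); max(|x|,|y|,|x±y|/√2) = 2.414214 > 1.2 ⇒ ∉ W
candidate 6: n = (1, 1, 1, -1) → π⊥ ≈ (-0.414214, -1.000000); max(|x|,|y|,|x±y|/√2) = 1.000000 ≤ 1.2 ⇒ ∈ W
candidate 7: n = (-1, 0, -1, 1) → π⊥ ≈ (-0.292893, +1.707107); max(|x|,|y|,|x±y|/√2) = 1.707107 > 1.2 ⇒ ∉ W
candidate 8: n = (-1, -1, 0, -1) → π⊥ ≈ (-1.000000, -1.414214); max(|x|,|y|,|x±y|/√2) = 1.707107 > 1.2 ⇒ ∉ W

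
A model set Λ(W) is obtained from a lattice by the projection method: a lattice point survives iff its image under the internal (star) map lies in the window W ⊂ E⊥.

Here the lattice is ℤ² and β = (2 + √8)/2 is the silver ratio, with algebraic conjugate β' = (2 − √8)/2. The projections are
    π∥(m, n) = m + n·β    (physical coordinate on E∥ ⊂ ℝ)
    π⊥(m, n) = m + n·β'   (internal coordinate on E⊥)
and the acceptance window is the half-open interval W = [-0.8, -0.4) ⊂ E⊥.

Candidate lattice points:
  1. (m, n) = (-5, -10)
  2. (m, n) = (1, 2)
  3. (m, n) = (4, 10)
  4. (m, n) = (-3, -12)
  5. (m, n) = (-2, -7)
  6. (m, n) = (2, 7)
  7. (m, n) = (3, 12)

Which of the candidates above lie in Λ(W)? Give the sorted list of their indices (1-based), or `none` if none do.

none

Compute β' = (2−√8)/2 = -0.4142, so π⊥(m,n) = m -0.4142·n.
[1] lift (-5,-10): star map gives -0.8579; window check -0.8 ≤ -0.8579 < -0.4 is false → out
[2] lift (1,2): star map gives 0.1716; window check -0.8 ≤ 0.1716 < -0.4 is false → out
[3] lift (4,10): star map gives -0.1421; window check -0.8 ≤ -0.1421 < -0.4 is false → out
[4] lift (-3,-12): star map gives 1.9706; window check -0.8 ≤ 1.9706 < -0.4 is false → out
[5] lift (-2,-7): star map gives 0.8995; window check -0.8 ≤ 0.8995 < -0.4 is false → out
[6] lift (2,7): star map gives -0.8995; window check -0.8 ≤ -0.8995 < -0.4 is false → out
[7] lift (3,12): star map gives -1.9706; window check -0.8 ≤ -1.9706 < -0.4 is false → out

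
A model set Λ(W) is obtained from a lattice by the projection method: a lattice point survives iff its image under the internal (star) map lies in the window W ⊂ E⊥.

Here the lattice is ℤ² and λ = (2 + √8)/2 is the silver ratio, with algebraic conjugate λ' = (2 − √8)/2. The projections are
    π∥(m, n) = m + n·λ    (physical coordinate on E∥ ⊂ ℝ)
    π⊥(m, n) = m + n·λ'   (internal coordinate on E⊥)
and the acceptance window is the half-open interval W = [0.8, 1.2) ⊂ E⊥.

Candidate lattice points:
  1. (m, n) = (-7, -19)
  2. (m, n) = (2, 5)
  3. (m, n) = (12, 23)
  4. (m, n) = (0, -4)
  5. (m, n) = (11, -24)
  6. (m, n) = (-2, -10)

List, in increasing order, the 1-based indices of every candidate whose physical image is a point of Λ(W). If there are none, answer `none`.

λ' = (2−√8)/2 ≈ -0.4142.
[1] lift (-7,-19): star map gives 0.8701; window check 0.8 ≤ 0.8701 < 1.2 is true → IN Λ
[2] lift (2,5): star map gives -0.0711; window check 0.8 ≤ -0.0711 < 1.2 is false → out
[3] lift (12,23): star map gives 2.4731; window check 0.8 ≤ 2.4731 < 1.2 is false → out
[4] lift (0,-4): star map gives 1.6569; window check 0.8 ≤ 1.6569 < 1.2 is false → out
[5] lift (11,-24): star map gives 20.9411; window check 0.8 ≤ 20.9411 < 1.2 is false → out
[6] lift (-2,-10): star map gives 2.1421; window check 0.8 ≤ 2.1421 < 1.2 is false → out

1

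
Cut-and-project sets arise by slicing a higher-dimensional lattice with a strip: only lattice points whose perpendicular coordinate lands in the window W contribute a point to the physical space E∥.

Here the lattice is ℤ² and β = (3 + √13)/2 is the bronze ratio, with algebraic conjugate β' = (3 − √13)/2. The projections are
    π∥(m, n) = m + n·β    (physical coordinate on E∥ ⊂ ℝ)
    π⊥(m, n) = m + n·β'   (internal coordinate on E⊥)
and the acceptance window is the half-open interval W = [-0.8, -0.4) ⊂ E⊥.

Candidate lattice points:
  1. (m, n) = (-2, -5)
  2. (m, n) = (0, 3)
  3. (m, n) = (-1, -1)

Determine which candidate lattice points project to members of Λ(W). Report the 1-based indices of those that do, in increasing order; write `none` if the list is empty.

β' = (3−√13)/2 ≈ -0.30278.
candidate 1: (m,n)=(-2,-5) → π∥ = -2-5·β ≈ -18.51388, π⊥ = -2-5·β' ≈ -0.48612 ∈ [-0.8, -0.4) ⇒ IN Λ
candidate 2: (m,n)=(0,3) → π∥ = 0+3·β ≈ 9.90833, π⊥ = 0+3·β' ≈ -0.90833 ∉ [-0.8, -0.4) ⇒ out
candidate 3: (m,n)=(-1,-1) → π∥ = -1-1·β ≈ -4.30278, π⊥ = -1-1·β' ≈ -0.69722 ∈ [-0.8, -0.4) ⇒ IN Λ

1, 3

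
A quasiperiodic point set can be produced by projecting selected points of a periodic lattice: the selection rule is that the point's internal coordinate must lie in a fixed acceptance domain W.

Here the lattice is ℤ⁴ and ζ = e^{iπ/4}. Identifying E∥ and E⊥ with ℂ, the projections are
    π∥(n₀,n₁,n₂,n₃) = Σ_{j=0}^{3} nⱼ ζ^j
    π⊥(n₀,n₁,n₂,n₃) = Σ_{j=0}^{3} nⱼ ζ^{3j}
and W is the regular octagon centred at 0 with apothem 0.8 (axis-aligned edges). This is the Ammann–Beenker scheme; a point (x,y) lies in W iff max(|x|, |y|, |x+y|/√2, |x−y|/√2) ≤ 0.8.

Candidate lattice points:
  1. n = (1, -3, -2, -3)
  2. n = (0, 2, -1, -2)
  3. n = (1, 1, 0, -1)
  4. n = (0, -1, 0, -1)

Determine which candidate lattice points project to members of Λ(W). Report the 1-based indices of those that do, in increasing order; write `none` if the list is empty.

π⊥(n) = n₀ + n₁ζ³ + n₂ζ⁶ + n₃ζ⁹ where ζ = e^{iπ/4}.
candidate 1: n = (1, -3, -2, -3) → π⊥ ≈ (+1.000000, -2.242641); max(|x|,|y|,|x±y|/√2) = 2.292893 > 0.8 ⇒ ∉ W
candidate 2: n = (0, 2, -1, -2) → π⊥ ≈ (-2.828427, +1.000000); max(|x|,|y|,|x±y|/√2) = 2.828427 > 0.8 ⇒ ∉ W
candidate 3: n = (1, 1, 0, -1) → π⊥ ≈ (-0.414214, +0.000000); max(|x|,|y|,|x±y|/√2) = 0.414214 ≤ 0.8 ⇒ ∈ W
candidate 4: n = (0, -1, 0, -1) → π⊥ ≈ (+0.000000, -1.414214); max(|x|,|y|,|x±y|/√2) = 1.414214 > 0.8 ⇒ ∉ W

3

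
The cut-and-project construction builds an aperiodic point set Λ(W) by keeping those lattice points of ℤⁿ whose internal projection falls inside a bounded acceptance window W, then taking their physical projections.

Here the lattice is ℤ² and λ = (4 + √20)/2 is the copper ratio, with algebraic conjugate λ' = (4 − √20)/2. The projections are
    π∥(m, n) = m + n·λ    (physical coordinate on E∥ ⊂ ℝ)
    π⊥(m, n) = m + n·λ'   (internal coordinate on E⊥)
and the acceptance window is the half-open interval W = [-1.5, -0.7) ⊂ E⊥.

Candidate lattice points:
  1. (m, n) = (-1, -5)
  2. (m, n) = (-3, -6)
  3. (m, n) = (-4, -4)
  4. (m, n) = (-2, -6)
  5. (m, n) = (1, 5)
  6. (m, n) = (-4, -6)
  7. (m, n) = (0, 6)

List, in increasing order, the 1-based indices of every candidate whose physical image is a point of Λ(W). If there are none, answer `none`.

7

Numerically λ ≈ 4.23607 and λ' = −1/λ ≈ -0.23607.
#1 (-1,-5): internal coord -1 + (-5)·λ' = +0.18034; +0.18034 ∉ [-1.5, -0.7) → out
#2 (-3,-6): internal coord -3 + (-6)·λ' = -1.58359; -1.58359 ∉ [-1.5, -0.7) → out
#3 (-4,-4): internal coord -4 + (-4)·λ' = -3.05573; -3.05573 ∉ [-1.5, -0.7) → out
#4 (-2,-6): internal coord -2 + (-6)·λ' = -0.58359; -0.58359 ∉ [-1.5, -0.7) → out
#5 (1,5): internal coord 1 + (5)·λ' = -0.18034; -0.18034 ∉ [-1.5, -0.7) → out
#6 (-4,-6): internal coord -4 + (-6)·λ' = -2.58359; -2.58359 ∉ [-1.5, -0.7) → out
#7 (0,6): internal coord 0 + (6)·λ' = -1.41641; -1.41641 ∈ [-1.5, -0.7) → IN Λ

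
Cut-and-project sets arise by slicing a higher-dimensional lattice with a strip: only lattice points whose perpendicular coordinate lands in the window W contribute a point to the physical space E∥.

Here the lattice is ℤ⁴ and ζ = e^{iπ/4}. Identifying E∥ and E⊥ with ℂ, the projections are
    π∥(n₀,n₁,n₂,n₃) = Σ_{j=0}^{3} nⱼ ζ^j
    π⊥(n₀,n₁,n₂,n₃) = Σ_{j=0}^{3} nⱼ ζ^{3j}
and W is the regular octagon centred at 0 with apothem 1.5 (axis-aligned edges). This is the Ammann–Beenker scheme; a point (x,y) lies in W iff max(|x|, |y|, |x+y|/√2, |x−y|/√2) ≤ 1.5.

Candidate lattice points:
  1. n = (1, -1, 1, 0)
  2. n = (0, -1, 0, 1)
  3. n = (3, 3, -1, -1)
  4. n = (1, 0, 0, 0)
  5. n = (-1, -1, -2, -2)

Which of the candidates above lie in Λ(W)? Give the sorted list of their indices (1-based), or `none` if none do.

2, 4

With ζ = e^{iπ/4} the internal vectors are ζ^0,ζ^3,ζ^6,ζ^9.
candidate 1: n = (1, -1, 1, 0) → π⊥ ≈ (+1.7071, -1.7071); max(|x|,|y|,|x±y|/√2) = 2.4142 > 1.5 ⇒ ∉ W
candidate 2: n = (0, -1, 0, 1) → π⊥ ≈ (+1.4142, +0.0000); max(|x|,|y|,|x±y|/√2) = 1.4142 ≤ 1.5 ⇒ ∈ W
candidate 3: n = (3, 3, -1, -1) → π⊥ ≈ (+0.1716, +2.4142); max(|x|,|y|,|x±y|/√2) = 2.4142 > 1.5 ⇒ ∉ W
candidate 4: n = (1, 0, 0, 0) → π⊥ ≈ (+1.0000, +0.0000); max(|x|,|y|,|x±y|/√2) = 1.0000 ≤ 1.5 ⇒ ∈ W
candidate 5: n = (-1, -1, -2, -2) → π⊥ ≈ (-1.7071, -0.1213); max(|x|,|y|,|x±y|/√2) = 1.7071 > 1.5 ⇒ ∉ W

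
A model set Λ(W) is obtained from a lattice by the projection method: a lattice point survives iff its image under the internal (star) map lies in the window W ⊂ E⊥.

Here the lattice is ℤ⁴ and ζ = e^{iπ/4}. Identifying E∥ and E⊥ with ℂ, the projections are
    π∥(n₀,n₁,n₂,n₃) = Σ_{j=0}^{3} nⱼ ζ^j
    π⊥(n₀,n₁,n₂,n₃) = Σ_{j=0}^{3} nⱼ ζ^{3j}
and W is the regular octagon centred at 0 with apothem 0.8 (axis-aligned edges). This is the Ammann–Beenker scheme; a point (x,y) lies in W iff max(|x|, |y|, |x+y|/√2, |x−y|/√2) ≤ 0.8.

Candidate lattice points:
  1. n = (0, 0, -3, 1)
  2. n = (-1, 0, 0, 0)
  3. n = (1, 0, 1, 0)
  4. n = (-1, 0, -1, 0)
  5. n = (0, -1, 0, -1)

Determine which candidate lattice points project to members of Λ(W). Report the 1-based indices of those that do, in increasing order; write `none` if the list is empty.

Internal map: ζ^{3j} for j=0..3 gives (1,0), (−√2/2,√2/2), (0,−1), (√2/2,√2/2).
#1 (0, 0, -3, 1): internal (0.7071, 3.7071); octagon support 3.7071 vs apothem 0.8 → ∉ W
#2 (-1, 0, 0, 0): internal (-1.0000, 0.0000); octagon support 1.0000 vs apothem 0.8 → ∉ W
#3 (1, 0, 1, 0): internal (1.0000, -1.0000); octagon support 1.4142 vs apothem 0.8 → ∉ W
#4 (-1, 0, -1, 0): internal (-1.0000, 1.0000); octagon support 1.4142 vs apothem 0.8 → ∉ W
#5 (0, -1, 0, -1): internal (0.0000, -1.4142); octagon support 1.4142 vs apothem 0.8 → ∉ W

none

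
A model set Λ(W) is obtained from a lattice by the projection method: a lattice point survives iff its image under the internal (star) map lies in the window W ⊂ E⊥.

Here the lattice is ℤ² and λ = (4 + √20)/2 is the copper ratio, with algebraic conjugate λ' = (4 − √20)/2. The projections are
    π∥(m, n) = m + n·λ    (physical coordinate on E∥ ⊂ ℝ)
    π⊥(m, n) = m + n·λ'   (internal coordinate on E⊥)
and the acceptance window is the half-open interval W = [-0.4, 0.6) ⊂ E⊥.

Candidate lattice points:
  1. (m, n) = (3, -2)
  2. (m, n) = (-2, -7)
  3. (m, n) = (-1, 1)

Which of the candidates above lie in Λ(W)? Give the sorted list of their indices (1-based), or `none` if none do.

Numerically λ ≈ 4.23607 and λ' = −1/λ ≈ -0.23607.
#1 (3,-2): internal coord 3 + (-2)·λ' = +3.47214; +3.47214 ∉ [-0.4, 0.6) → out
#2 (-2,-7): internal coord -2 + (-7)·λ' = -0.34752; -0.34752 ∈ [-0.4, 0.6) → IN Λ
#3 (-1,1): internal coord -1 + (1)·λ' = -1.23607; -1.23607 ∉ [-0.4, 0.6) → out

2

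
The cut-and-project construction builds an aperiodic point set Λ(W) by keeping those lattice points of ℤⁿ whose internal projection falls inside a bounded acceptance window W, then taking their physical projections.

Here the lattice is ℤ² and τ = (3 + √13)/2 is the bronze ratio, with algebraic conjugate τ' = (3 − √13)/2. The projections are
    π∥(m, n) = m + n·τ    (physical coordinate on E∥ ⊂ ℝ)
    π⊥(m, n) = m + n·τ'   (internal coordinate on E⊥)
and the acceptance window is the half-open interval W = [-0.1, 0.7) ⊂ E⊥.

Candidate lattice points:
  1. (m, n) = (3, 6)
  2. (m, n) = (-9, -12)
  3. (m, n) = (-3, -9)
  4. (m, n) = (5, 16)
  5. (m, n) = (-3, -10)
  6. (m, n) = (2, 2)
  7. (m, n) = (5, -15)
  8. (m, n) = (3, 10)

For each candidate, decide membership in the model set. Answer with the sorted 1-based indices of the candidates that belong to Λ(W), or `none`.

Numerically τ ≈ 3.302776 and τ' = −1/τ ≈ -0.302776.
[1] lift (3,6): star map gives 1.183346; window check -0.1 ≤ 1.183346 < 0.7 is false → out
[2] lift (-9,-12): star map gives -5.366692; window check -0.1 ≤ -5.366692 < 0.7 is false → out
[3] lift (-3,-9): star map gives -0.275019; window check -0.1 ≤ -0.275019 < 0.7 is false → out
[4] lift (5,16): star map gives 0.155590; window check -0.1 ≤ 0.155590 < 0.7 is true → IN Λ
[5] lift (-3,-10): star map gives 0.027756; window check -0.1 ≤ 0.027756 < 0.7 is true → IN Λ
[6] lift (2,2): star map gives 1.394449; window check -0.1 ≤ 1.394449 < 0.7 is false → out
[7] lift (5,-15): star map gives 9.541635; window check -0.1 ≤ 9.541635 < 0.7 is false → out
[8] lift (3,10): star map gives -0.027756; window check -0.1 ≤ -0.027756 < 0.7 is true → IN Λ

4, 5, 8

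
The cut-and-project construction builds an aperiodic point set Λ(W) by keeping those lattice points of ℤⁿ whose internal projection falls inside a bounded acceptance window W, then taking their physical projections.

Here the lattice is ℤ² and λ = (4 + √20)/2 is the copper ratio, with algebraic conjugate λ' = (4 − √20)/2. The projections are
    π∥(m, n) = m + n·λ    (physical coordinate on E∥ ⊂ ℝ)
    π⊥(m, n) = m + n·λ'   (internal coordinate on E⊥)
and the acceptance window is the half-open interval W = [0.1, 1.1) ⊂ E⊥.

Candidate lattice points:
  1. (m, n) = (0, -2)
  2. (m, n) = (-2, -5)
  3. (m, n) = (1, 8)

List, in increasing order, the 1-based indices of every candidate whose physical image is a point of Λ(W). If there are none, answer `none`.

Compute λ' = (4−√20)/2 = -0.2361, so π⊥(m,n) = m -0.2361·n.
[1] lift (0,-2): star map gives 0.4721; window check 0.1 ≤ 0.4721 < 1.1 is true → IN Λ
[2] lift (-2,-5): star map gives -0.8197; window check 0.1 ≤ -0.8197 < 1.1 is false → out
[3] lift (1,8): star map gives -0.8885; window check 0.1 ≤ -0.8885 < 1.1 is false → out

1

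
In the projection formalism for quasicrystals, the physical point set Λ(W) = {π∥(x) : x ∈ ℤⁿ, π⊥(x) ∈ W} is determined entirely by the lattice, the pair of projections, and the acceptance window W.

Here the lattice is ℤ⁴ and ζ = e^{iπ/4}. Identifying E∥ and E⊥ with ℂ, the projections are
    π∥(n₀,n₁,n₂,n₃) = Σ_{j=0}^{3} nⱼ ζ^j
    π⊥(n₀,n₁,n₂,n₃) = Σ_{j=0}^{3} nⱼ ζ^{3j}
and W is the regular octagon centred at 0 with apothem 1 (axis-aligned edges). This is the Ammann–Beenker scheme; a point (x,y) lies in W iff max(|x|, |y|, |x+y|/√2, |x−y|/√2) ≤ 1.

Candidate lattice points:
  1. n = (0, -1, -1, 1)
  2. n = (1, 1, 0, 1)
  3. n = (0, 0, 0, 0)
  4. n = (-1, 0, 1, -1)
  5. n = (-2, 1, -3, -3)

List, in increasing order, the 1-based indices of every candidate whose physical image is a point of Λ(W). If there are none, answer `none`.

3

Internal map: ζ^{3j} for j=0..3 gives (1,0), (−√2/2,√2/2), (0,−1), (√2/2,√2/2).
candidate 1: n = (0, -1, -1, 1) → π⊥ ≈ (+1.41421, +1.00000); max(|x|,|y|,|x±y|/√2) = 1.70711 > 1 ⇒ ∉ W
candidate 2: n = (1, 1, 0, 1) → π⊥ ≈ (+1.00000, +1.41421); max(|x|,|y|,|x±y|/√2) = 1.70711 > 1 ⇒ ∉ W
candidate 3: n = (0, 0, 0, 0) → π⊥ ≈ (+0.00000, +0.00000); max(|x|,|y|,|x±y|/√2) = 0.00000 ≤ 1 ⇒ ∈ W
candidate 4: n = (-1, 0, 1, -1) → π⊥ ≈ (-1.70711, -1.70711); max(|x|,|y|,|x±y|/√2) = 2.41421 > 1 ⇒ ∉ W
candidate 5: n = (-2, 1, -3, -3) → π⊥ ≈ (-4.82843, +1.58579); max(|x|,|y|,|x±y|/√2) = 4.82843 > 1 ⇒ ∉ W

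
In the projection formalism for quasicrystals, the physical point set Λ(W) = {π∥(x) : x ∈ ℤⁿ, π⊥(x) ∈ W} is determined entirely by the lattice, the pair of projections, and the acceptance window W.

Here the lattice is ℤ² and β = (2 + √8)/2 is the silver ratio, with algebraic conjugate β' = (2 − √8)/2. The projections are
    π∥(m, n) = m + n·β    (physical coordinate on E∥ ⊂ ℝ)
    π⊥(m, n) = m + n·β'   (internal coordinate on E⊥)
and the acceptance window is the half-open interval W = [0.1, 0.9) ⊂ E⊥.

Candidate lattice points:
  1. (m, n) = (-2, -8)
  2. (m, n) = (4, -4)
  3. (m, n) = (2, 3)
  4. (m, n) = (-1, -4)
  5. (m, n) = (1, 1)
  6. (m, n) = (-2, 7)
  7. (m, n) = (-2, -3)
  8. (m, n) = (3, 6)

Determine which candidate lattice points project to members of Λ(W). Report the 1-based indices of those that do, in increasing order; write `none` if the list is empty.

3, 4, 5, 8

β' = (2−√8)/2 ≈ -0.414214.
candidate 1: (m,n)=(-2,-8) → π∥ = -2-8·β ≈ -21.313708, π⊥ = -2-8·β' ≈ 1.313708 ∉ [0.1, 0.9) ⇒ out
candidate 2: (m,n)=(4,-4) → π∥ = 4-4·β ≈ -5.656854, π⊥ = 4-4·β' ≈ 5.656854 ∉ [0.1, 0.9) ⇒ out
candidate 3: (m,n)=(2,3) → π∥ = 2+3·β ≈ 9.242641, π⊥ = 2+3·β' ≈ 0.757359 ∈ [0.1, 0.9) ⇒ IN Λ
candidate 4: (m,n)=(-1,-4) → π∥ = -1-4·β ≈ -10.656854, π⊥ = -1-4·β' ≈ 0.656854 ∈ [0.1, 0.9) ⇒ IN Λ
candidate 5: (m,n)=(1,1) → π∥ = 1+1·β ≈ 3.414214, π⊥ = 1+1·β' ≈ 0.585786 ∈ [0.1, 0.9) ⇒ IN Λ
candidate 6: (m,n)=(-2,7) → π∥ = -2+7·β ≈ 14.899495, π⊥ = -2+7·β' ≈ -4.899495 ∉ [0.1, 0.9) ⇒ out
candidate 7: (m,n)=(-2,-3) → π∥ = -2-3·β ≈ -9.242641, π⊥ = -2-3·β' ≈ -0.757359 ∉ [0.1, 0.9) ⇒ out
candidate 8: (m,n)=(3,6) → π∥ = 3+6·β ≈ 17.485281, π⊥ = 3+6·β' ≈ 0.514719 ∈ [0.1, 0.9) ⇒ IN Λ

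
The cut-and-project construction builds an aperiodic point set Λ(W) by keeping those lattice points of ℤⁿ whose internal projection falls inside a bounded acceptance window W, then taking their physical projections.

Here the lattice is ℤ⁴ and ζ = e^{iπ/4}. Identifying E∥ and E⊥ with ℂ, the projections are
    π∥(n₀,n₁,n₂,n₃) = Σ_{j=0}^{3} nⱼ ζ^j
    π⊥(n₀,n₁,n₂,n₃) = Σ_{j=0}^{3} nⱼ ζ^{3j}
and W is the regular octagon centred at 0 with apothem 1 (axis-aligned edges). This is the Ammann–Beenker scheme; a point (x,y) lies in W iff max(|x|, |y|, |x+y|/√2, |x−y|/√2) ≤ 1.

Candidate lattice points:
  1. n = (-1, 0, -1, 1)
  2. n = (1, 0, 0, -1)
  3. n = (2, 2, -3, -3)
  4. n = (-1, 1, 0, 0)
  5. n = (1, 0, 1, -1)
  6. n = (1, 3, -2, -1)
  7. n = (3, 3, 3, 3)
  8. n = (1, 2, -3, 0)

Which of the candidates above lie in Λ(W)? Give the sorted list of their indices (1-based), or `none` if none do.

2

With ζ = e^{iπ/4} the internal vectors are ζ^0,ζ^3,ζ^6,ζ^9.
candidate 1: n = (-1, 0, -1, 1) → π⊥ ≈ (-0.292893, +1.707107); max(|x|,|y|,|x±y|/√2) = 1.707107 > 1 ⇒ ∉ W
candidate 2: n = (1, 0, 0, -1) → π⊥ ≈ (+0.292893, -0.707107); max(|x|,|y|,|x±y|/√2) = 0.707107 ≤ 1 ⇒ ∈ W
candidate 3: n = (2, 2, -3, -3) → π⊥ ≈ (-1.535534, +2.292893); max(|x|,|y|,|x±y|/√2) = 2.707107 > 1 ⇒ ∉ W
candidate 4: n = (-1, 1, 0, 0) → π⊥ ≈ (-1.707107, +0.707107); max(|x|,|y|,|x±y|/√2) = 1.707107 > 1 ⇒ ∉ W
candidate 5: n = (1, 0, 1, -1) → π⊥ ≈ (+0.292893, -1.707107); max(|x|,|y|,|x±y|/√2) = 1.707107 > 1 ⇒ ∉ W
candidate 6: n = (1, 3, -2, -1) → π⊥ ≈ (-1.828427, +3.414214); max(|x|,|y|,|x±y|/√2) = 3.707107 > 1 ⇒ ∉ W
candidate 7: n = (3, 3, 3, 3) → π⊥ ≈ (+3.000000, +1.242641); max(|x|,|y|,|x±y|/√2) = 3.000000 > 1 ⇒ ∉ W
candidate 8: n = (1, 2, -3, 0) → π⊥ ≈ (-0.414214, +4.414214); max(|x|,|y|,|x±y|/√2) = 4.414214 > 1 ⇒ ∉ W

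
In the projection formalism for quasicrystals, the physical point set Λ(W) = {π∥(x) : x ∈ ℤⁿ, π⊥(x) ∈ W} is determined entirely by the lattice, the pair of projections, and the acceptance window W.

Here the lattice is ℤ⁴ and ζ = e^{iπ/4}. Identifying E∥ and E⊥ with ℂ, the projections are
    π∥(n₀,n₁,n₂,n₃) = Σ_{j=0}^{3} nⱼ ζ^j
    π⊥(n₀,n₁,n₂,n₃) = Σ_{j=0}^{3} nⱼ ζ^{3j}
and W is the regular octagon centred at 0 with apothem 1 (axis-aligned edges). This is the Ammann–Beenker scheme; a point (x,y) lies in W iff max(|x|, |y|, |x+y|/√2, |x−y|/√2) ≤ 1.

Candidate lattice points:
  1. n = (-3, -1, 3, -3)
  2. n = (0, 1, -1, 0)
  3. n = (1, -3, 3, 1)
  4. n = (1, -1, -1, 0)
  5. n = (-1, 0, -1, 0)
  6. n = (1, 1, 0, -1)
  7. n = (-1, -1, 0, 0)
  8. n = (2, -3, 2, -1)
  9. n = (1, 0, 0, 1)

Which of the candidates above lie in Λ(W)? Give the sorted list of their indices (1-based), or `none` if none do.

6, 7

With ζ = e^{iπ/4} the internal vectors are ζ^0,ζ^3,ζ^6,ζ^9.
#1 (-3, -1, 3, -3): internal (-4.41421, -5.82843); octagon support 7.24264 vs apothem 1 → ∉ W
#2 (0, 1, -1, 0): internal (-0.70711, 1.70711); octagon support 1.70711 vs apothem 1 → ∉ W
#3 (1, -3, 3, 1): internal (3.82843, -4.41421); octagon support 5.82843 vs apothem 1 → ∉ W
#4 (1, -1, -1, 0): internal (1.70711, 0.29289); octagon support 1.70711 vs apothem 1 → ∉ W
#5 (-1, 0, -1, 0): internal (-1.00000, 1.00000); octagon support 1.41421 vs apothem 1 → ∉ W
#6 (1, 1, 0, -1): internal (-0.41421, 0.00000); octagon support 0.41421 vs apothem 1 → ∈ W
#7 (-1, -1, 0, 0): internal (-0.29289, -0.70711); octagon support 0.70711 vs apothem 1 → ∈ W
#8 (2, -3, 2, -1): internal (3.41421, -4.82843); octagon support 5.82843 vs apothem 1 → ∉ W
#9 (1, 0, 0, 1): internal (1.70711, 0.70711); octagon support 1.70711 vs apothem 1 → ∉ W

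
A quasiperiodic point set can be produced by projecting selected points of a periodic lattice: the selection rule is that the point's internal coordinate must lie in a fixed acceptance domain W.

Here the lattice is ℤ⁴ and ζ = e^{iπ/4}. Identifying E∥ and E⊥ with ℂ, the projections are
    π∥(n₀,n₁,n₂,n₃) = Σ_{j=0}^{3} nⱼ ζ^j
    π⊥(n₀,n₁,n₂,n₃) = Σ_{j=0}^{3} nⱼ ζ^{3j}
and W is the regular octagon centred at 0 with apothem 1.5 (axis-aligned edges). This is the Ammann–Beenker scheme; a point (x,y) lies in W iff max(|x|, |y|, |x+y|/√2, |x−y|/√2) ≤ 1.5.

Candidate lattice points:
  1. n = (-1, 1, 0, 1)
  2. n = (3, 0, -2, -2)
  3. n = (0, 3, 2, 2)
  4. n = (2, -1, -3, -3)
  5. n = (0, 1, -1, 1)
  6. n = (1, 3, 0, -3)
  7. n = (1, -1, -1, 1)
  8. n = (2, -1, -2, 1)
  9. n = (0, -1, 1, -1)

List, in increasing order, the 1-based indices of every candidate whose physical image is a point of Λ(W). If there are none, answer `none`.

4

π⊥(n) = n₀ + n₁ζ³ + n₂ζ⁶ + n₃ζ⁹ where ζ = e^{iπ/4}.
candidate 1: n = (-1, 1, 0, 1) → π⊥ ≈ (-1.000000, +1.414214); max(|x|,|y|,|x±y|/√2) = 1.707107 > 1.5 ⇒ ∉ W
candidate 2: n = (3, 0, -2, -2) → π⊥ ≈ (+1.585786, +0.585786); max(|x|,|y|,|x±y|/√2) = 1.585786 > 1.5 ⇒ ∉ W
candidate 3: n = (0, 3, 2, 2) → π⊥ ≈ (-0.707107, +1.535534); max(|x|,|y|,|x±y|/√2) = 1.585786 > 1.5 ⇒ ∉ W
candidate 4: n = (2, -1, -3, -3) → π⊥ ≈ (+0.585786, +0.171573); max(|x|,|y|,|x±y|/√2) = 0.585786 ≤ 1.5 ⇒ ∈ W
candidate 5: n = (0, 1, -1, 1) → π⊥ ≈ (+0.000000, +2.414214); max(|x|,|y|,|x±y|/√2) = 2.414214 > 1.5 ⇒ ∉ W
candidate 6: n = (1, 3, 0, -3) → π⊥ ≈ (-3.242641, +0.000000); max(|x|,|y|,|x±y|/√2) = 3.242641 > 1.5 ⇒ ∉ W
candidate 7: n = (1, -1, -1, 1) → π⊥ ≈ (+2.414214, +1.000000); max(|x|,|y|,|x±y|/√2) = 2.414214 > 1.5 ⇒ ∉ W
candidate 8: n = (2, -1, -2, 1) → π⊥ ≈ (+3.414214, +2.000000); max(|x|,|y|,|x±y|/√2) = 3.828427 > 1.5 ⇒ ∉ W
candidate 9: n = (0, -1, 1, -1) → π⊥ ≈ (+0.000000, -2.414214); max(|x|,|y|,|x±y|/√2) = 2.414214 > 1.5 ⇒ ∉ W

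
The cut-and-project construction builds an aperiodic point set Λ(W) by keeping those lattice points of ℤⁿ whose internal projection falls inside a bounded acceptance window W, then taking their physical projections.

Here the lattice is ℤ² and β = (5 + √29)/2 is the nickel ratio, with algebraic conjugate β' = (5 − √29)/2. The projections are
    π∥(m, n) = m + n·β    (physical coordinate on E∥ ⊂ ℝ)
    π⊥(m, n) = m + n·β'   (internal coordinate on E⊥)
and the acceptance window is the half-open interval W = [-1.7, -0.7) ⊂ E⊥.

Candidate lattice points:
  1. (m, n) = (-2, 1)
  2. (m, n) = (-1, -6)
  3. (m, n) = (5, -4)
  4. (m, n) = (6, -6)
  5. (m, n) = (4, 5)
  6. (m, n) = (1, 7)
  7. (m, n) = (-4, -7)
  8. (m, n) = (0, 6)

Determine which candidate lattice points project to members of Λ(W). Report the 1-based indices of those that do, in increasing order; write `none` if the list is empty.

8

β' = (5−√29)/2 ≈ -0.19258.
#1 (-2,1): internal coord -2 + (1)·β' = -2.19258; -2.19258 ∉ [-1.7, -0.7) → out
#2 (-1,-6): internal coord -1 + (-6)·β' = +0.15549; +0.15549 ∉ [-1.7, -0.7) → out
#3 (5,-4): internal coord 5 + (-4)·β' = +5.77033; +5.77033 ∉ [-1.7, -0.7) → out
#4 (6,-6): internal coord 6 + (-6)·β' = +7.15549; +7.15549 ∉ [-1.7, -0.7) → out
#5 (4,5): internal coord 4 + (5)·β' = +3.03709; +3.03709 ∉ [-1.7, -0.7) → out
#6 (1,7): internal coord 1 + (7)·β' = -0.34808; -0.34808 ∉ [-1.7, -0.7) → out
#7 (-4,-7): internal coord -4 + (-7)·β' = -2.65192; -2.65192 ∉ [-1.7, -0.7) → out
#8 (0,6): internal coord 0 + (6)·β' = -1.15549; -1.15549 ∈ [-1.7, -0.7) → IN Λ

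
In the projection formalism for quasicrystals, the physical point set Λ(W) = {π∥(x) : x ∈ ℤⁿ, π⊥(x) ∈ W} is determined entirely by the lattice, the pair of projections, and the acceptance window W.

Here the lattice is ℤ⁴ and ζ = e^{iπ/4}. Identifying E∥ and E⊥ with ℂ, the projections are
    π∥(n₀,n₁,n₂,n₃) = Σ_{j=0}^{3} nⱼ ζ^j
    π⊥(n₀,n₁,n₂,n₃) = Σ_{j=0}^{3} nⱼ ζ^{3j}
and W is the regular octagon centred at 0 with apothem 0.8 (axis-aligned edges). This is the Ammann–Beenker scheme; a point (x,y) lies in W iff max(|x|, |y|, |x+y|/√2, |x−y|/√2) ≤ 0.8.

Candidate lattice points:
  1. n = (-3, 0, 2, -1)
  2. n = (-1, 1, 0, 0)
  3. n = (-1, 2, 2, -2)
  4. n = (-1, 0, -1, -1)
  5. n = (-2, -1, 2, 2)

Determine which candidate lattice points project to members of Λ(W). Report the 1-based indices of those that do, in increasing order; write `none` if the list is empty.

π⊥(n) = n₀ + n₁ζ³ + n₂ζ⁶ + n₃ζ⁹ where ζ = e^{iπ/4}.
candidate 1: n = (-3, 0, 2, -1) → π⊥ ≈ (-3.707107, -2.707107); max(|x|,|y|,|x±y|/√2) = 4.535534 > 0.8 ⇒ ∉ W
candidate 2: n = (-1, 1, 0, 0) → π⊥ ≈ (-1.707107, +0.707107); max(|x|,|y|,|x±y|/√2) = 1.707107 > 0.8 ⇒ ∉ W
candidate 3: n = (-1, 2, 2, -2) → π⊥ ≈ (-3.828427, -2.000000); max(|x|,|y|,|x±y|/√2) = 4.121320 > 0.8 ⇒ ∉ W
candidate 4: n = (-1, 0, -1, -1) → π⊥ ≈ (-1.707107, +0.292893); max(|x|,|y|,|x±y|/√2) = 1.707107 > 0.8 ⇒ ∉ W
candidate 5: n = (-2, -1, 2, 2) → π⊥ ≈ (+0.121320, -1.292893); max(|x|,|y|,|x±y|/√2) = 1.292893 > 0.8 ⇒ ∉ W

none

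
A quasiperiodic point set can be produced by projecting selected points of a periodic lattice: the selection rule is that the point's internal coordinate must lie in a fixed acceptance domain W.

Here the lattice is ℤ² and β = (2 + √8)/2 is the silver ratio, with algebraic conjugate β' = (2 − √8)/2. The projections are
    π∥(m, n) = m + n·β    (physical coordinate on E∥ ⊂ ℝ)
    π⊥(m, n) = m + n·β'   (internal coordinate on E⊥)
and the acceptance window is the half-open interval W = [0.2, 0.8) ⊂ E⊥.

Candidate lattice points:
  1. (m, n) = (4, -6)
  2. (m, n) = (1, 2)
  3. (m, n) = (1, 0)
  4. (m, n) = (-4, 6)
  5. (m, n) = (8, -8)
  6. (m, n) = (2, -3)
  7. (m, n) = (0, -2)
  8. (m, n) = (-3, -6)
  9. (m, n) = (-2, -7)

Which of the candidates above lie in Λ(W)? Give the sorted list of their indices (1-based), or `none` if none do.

Compute β' = (2−√8)/2 = -0.4142, so π⊥(m,n) = m -0.4142·n.
#1 (4,-6): internal coord 4 + (-6)·β' = +6.4853; +6.4853 ∉ [0.2, 0.8) → out
#2 (1,2): internal coord 1 + (2)·β' = +0.1716; +0.1716 ∉ [0.2, 0.8) → out
#3 (1,0): internal coord 1 + (0)·β' = +1.0000; +1.0000 ∉ [0.2, 0.8) → out
#4 (-4,6): internal coord -4 + (6)·β' = -6.4853; -6.4853 ∉ [0.2, 0.8) → out
#5 (8,-8): internal coord 8 + (-8)·β' = +11.3137; +11.3137 ∉ [0.2, 0.8) → out
#6 (2,-3): internal coord 2 + (-3)·β' = +3.2426; +3.2426 ∉ [0.2, 0.8) → out
#7 (0,-2): internal coord 0 + (-2)·β' = +0.8284; +0.8284 ∉ [0.2, 0.8) → out
#8 (-3,-6): internal coord -3 + (-6)·β' = -0.5147; -0.5147 ∉ [0.2, 0.8) → out
#9 (-2,-7): internal coord -2 + (-7)·β' = +0.8995; +0.8995 ∉ [0.2, 0.8) → out

none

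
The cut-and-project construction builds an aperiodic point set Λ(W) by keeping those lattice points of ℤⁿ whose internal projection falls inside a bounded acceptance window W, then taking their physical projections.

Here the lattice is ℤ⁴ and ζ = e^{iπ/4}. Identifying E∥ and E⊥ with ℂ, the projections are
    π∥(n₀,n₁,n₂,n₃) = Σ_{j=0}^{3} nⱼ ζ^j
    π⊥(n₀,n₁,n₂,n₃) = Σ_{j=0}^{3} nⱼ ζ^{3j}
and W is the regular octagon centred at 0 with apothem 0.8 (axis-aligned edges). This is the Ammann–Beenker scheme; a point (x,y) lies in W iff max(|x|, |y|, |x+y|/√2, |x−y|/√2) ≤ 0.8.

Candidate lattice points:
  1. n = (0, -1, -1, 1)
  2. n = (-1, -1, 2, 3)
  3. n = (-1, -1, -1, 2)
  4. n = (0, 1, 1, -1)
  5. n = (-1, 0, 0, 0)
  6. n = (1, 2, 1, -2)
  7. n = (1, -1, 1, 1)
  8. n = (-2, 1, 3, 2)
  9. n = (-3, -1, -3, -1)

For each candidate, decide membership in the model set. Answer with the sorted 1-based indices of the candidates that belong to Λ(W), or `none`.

With ζ = e^{iπ/4} the internal vectors are ζ^0,ζ^3,ζ^6,ζ^9.
candidate 1: n = (0, -1, -1, 1) → π⊥ ≈ (+1.41421, +1.00000); max(|x|,|y|,|x±y|/√2) = 1.70711 > 0.8 ⇒ ∉ W
candidate 2: n = (-1, -1, 2, 3) → π⊥ ≈ (+1.82843, -0.58579); max(|x|,|y|,|x±y|/√2) = 1.82843 > 0.8 ⇒ ∉ W
candidate 3: n = (-1, -1, -1, 2) → π⊥ ≈ (+1.12132, +1.70711); max(|x|,|y|,|x±y|/√2) = 2.00000 > 0.8 ⇒ ∉ W
candidate 4: n = (0, 1, 1, -1) → π⊥ ≈ (-1.41421, -1.00000); max(|x|,|y|,|x±y|/√2) = 1.70711 > 0.8 ⇒ ∉ W
candidate 5: n = (-1, 0, 0, 0) → π⊥ ≈ (-1.00000, +0.00000); max(|x|,|y|,|x±y|/√2) = 1.00000 > 0.8 ⇒ ∉ W
candidate 6: n = (1, 2, 1, -2) → π⊥ ≈ (-1.82843, -1.00000); max(|x|,|y|,|x±y|/√2) = 2.00000 > 0.8 ⇒ ∉ W
candidate 7: n = (1, -1, 1, 1) → π⊥ ≈ (+2.41421, -1.00000); max(|x|,|y|,|x±y|/√2) = 2.41421 > 0.8 ⇒ ∉ W
candidate 8: n = (-2, 1, 3, 2) → π⊥ ≈ (-1.29289, -0.87868); max(|x|,|y|,|x±y|/√2) = 1.53553 > 0.8 ⇒ ∉ W
candidate 9: n = (-3, -1, -3, -1) → π⊥ ≈ (-3.00000, +1.58579); max(|x|,|y|,|x±y|/√2) = 3.24264 > 0.8 ⇒ ∉ W

none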